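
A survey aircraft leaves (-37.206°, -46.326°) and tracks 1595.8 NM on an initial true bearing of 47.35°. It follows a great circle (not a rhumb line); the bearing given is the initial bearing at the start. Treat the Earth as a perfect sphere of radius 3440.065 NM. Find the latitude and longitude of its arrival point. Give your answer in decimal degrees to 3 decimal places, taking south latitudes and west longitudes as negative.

Angular distance δ = d/R = 1595.8 / 3440.065 = 0.463887 rad.
Converting: φ₁ = -0.649367 rad, θ = 0.826413 rad.
Destination latitude: φ₂ = arcsin( sin φ₁ cos δ + cos φ₁ sin δ cos θ ) = arcsin(-0.299339) = -17.418°.
For the longitude increment, Δλ = atan2( sin θ sin δ cos φ₁, cos δ − sin φ₁ sin φ₂ ) = atan2(0.262106, 0.713315) = 20.176°.
λ₂ = λ₁ + Δλ = -26.150°.

latitude -17.418°, longitude -26.150°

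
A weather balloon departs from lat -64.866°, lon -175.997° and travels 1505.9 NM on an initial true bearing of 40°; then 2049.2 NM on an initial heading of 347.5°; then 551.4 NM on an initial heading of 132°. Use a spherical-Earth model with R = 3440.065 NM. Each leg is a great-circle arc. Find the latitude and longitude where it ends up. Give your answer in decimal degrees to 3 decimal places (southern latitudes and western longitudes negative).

Apply the spherical direct solution leg by leg, carrying full precision between legs.
Leg 1: from (-64.866°, -175.997°), δ = 1505.9/3440.065 = 0.437753 rad, θ = 40° → φ = -43.002°, λ = -154.122°.
Leg 2: from (-43.002°, -154.122°), δ = 2049.2/3440.065 = 0.595686 rad, θ = 347.5° → φ = -9.436°, λ = -161.193°.
Leg 3: from (-9.436°, -161.193°), δ = 551.4/3440.065 = 0.160288 rad, θ = 132° → φ = -15.498°, λ = -154.123°.

latitude -15.498°, longitude -154.123°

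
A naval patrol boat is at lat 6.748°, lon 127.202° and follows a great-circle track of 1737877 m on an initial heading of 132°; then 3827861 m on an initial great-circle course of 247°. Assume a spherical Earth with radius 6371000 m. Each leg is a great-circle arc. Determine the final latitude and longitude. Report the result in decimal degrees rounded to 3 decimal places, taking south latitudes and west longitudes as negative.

Apply the spherical direct solution leg by leg, carrying full precision between legs.
Leg 1: from (6.748°, 127.202°), δ = 1737877/6371000 = 0.272779 rad, θ = 132° → φ = -3.776°, λ = 138.777°.
Leg 2: from (-3.776°, 138.777°), δ = 3827861/6371000 = 0.600826 rad, θ = 247° → φ = -15.946°, λ = 106.011°.

latitude -15.946°, longitude 106.011°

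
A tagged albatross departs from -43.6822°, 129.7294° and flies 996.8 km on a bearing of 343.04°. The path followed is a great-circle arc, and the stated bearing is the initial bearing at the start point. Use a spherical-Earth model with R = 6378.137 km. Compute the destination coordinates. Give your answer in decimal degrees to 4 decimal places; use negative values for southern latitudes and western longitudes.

latitude -35.0698°, longitude 126.5493°

Angular distance δ = d/R = 996.8 / 6378.137 = 0.156284 rad.
Converting: φ₁ = -0.762398 rad, θ = 5.987177 rad.
sin φ₂ = sin φ₁ cos δ + cos φ₁ sin δ cos θ = (-0.690658)(0.987813) + (0.723182)(0.155648)(0.956509) = -0.574574
φ₂ = asin(-0.574574) = -0.612083 rad = -35.0698°.
Then Δλ = atan2(-0.032835, 0.590979) = -0.055503 rad, from sin θ sin δ cos φ₁ over cos δ − sin φ₁ sin φ₂.
λ₂ = λ₁ + Δλ = 126.5493°.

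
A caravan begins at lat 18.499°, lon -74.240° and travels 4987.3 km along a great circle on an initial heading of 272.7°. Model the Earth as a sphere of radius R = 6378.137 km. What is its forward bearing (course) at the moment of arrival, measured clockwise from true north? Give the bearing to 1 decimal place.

final bearing 258.5°

The arc subtends δ = 4987.3/6378.137 = 0.781937 rad at the centre.
With φ₁ = 18.499° = 0.322868 rad and θ = 272.7° = 4.759513 rad:
Destination latitude: φ₂ = arcsin( sin φ₁ cos δ + cos φ₁ sin δ cos θ ) = arcsin(0.256610) = 14.869°.
For the longitude increment, Δλ = atan2( sin θ sin δ cos φ₁, cos δ − sin φ₁ sin φ₂ ) = atan2(-0.667503, 0.628131) = -46.741°.
Hence λ₂ = -74.240° + -46.741° = -120.981°.
The forward bearing on arrival equals the back-azimuth from the destination plus 180°.
Back-azimuth from P₂ (14.9°, -121.0°) to P₁ (18.5°, -74.2°), with Δλ' = λ₁ − λ₂ = 46.7°: atan2( sin Δλ' cos φ₁ , cos φ₂ sin φ₁ − sin φ₂ cos φ₁ cos Δλ' ) = 78.5°.
Final bearing = (78.5° + 180°) mod 360° = 258.5°.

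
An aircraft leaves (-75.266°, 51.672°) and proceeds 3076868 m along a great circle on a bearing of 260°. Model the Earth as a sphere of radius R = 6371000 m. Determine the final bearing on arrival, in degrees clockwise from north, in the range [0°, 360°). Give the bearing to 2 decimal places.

final bearing 328.58°

δ = 3076868/6371000 = 0.482949 rad (27.6709°).
Converting: φ₁ = -1.313640 rad, θ = 4.537856 rad.
sin φ₂ = sin φ₁ cos δ + cos φ₁ sin δ cos θ = (-0.967117)(0.885629) + (0.254332)(0.464393)(-0.173648) = -0.877017
φ₂ = asin(-0.877017) = -1.069617 rad = -61.285°.
Δλ = atan2( sin θ sin δ cos φ₁ , cos δ − sin φ₁ sin φ₂ ) = atan2(-0.116316, 0.037452) = -1.259297 rad = -72.152°.
Hence λ₂ = 51.672° + -72.152° = -20.480°.
The forward bearing on arrival equals the back-azimuth from the destination plus 180°.
Back-azimuth from P₂ (-61.28°, -20.48°) to P₁ (-75.27°, 51.67°), with Δλ' = λ₁ − λ₂ = 72.15°: atan2( sin Δλ' cos φ₁ , cos φ₂ sin φ₁ − sin φ₂ cos φ₁ cos Δλ' ) = 148.58°.
Final bearing = (148.58° + 180°) mod 360° = 328.58°.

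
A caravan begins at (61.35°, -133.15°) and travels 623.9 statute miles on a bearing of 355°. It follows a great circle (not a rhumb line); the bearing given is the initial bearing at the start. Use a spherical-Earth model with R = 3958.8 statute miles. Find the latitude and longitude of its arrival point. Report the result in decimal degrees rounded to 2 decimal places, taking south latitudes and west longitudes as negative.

δ = 623.9/3958.8 = 0.157598 rad (9.0297°).
Converting: φ₁ = 1.070759 rad, θ = 6.195919 rad.
Destination latitude: φ₂ = arcsin( sin φ₁ cos δ + cos φ₁ sin δ cos θ ) = arcsin(0.941652) = 70.33°.
For the longitude increment, Δλ = atan2( sin θ sin δ cos φ₁, cos δ − sin φ₁ sin φ₂ ) = atan2(-0.006558, 0.161246) = -2.33°.
Hence λ₂ = -133.15° + -2.33° = -135.48°.

latitude 70.33°, longitude -135.48°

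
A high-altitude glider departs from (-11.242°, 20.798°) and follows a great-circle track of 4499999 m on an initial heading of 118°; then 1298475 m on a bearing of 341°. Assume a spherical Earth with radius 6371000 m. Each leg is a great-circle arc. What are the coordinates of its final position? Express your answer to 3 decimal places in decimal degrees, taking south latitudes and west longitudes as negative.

Apply the spherical direct solution leg by leg, carrying full precision between legs.
Leg 1: from (-11.242°, 20.798°), δ = 4499999/6371000 = 0.706325 rad, θ = 118° → φ = -26.562°, λ = 60.642°.
Leg 2: from (-26.562°, 60.642°), δ = 1298475/6371000 = 0.203810 rad, θ = 341° → φ = -15.470°, λ = 56.721°.

latitude -15.470°, longitude 56.721°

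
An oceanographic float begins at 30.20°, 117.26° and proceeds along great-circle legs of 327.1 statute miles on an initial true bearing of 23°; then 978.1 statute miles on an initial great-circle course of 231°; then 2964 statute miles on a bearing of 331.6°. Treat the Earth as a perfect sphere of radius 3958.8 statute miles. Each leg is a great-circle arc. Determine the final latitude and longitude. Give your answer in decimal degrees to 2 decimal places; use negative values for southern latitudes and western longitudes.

Apply the spherical direct solution leg by leg, carrying full precision between legs.
Leg 1: from (30.20°, 117.26°), δ = 327.1/3958.8 = 0.082626 rad, θ = 23° → φ = 34.54°, λ = 119.50°.
Leg 2: from (34.54°, 119.50°), δ = 978.1/3958.8 = 0.247070 rad, θ = 231° → φ = 25.02°, λ = 107.40°.
Leg 3: from (25.02°, 107.40°), δ = 2964/3958.8 = 0.748712 rad, θ = 331.6° → φ = 58.48°, λ = 69.14°.

latitude 58.48°, longitude 69.14°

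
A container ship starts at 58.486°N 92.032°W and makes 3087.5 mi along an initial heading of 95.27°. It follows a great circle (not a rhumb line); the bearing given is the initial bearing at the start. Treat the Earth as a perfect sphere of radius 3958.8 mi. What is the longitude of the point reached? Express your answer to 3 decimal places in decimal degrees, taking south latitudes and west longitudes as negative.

Angular distance δ = d/R = 3087.5 / 3958.8 = 0.779908 rad.
Converting: φ₁ = 1.020773 rad, θ = 1.662775 rad.
sin φ₂ = sin φ₁ cos δ + cos φ₁ sin δ cos θ = (0.852512)(0.710978) + (0.522707)(0.703214)(-0.091849) = 0.572356
φ₂ = asin(0.572356) = 0.609377 rad = 34.915°.
Δλ = atan2( sin θ sin δ cos φ₁ , cos δ − sin φ₁ sin φ₂ ) = atan2(0.366021, 0.223037) = 1.023525 rad = 58.644°.
Hence λ₂ = -92.032° + 58.644° = -33.388°.

longitude -33.388°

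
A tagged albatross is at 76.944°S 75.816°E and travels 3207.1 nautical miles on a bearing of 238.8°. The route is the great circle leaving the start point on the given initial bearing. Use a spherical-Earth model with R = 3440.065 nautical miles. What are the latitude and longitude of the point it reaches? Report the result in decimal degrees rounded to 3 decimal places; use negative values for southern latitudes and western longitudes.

latitude -42.421°, longitude -35.685°

Central angle δ = d/R = 0.932279 rad.
Converting: φ₁ = -1.342926 rad, θ = 4.167846 rad.
Destination latitude: φ₂ = arcsin( sin φ₁ cos δ + cos φ₁ sin δ cos θ ) = arcsin(-0.674567) = -42.421°.
For the longitude increment, Δλ = atan2( sin θ sin δ cos φ₁, cos δ − sin φ₁ sin φ₂ ) = atan2(-0.155160, -0.061123) = -111.501°.
λ₂ = λ₁ + Δλ = -35.685°.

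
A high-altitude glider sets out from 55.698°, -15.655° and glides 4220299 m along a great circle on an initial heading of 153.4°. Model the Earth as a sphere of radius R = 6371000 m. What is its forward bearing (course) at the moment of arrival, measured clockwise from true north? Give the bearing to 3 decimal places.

Angular distance δ = d/R = 4220299 / 6371000 = 0.662423 rad.
Start latitude φ₁ = 0.972113 rad; initial bearing θ = 2.677335 rad.
sin φ₂ = sin φ₁ cos δ + cos φ₁ sin δ cos θ = (0.826079)(0.788504) + (0.563555)(0.615029)(-0.894154) = 0.341450
φ₂ = asin(0.341450) = 0.348459 rad = 19.965°.
Then Δλ = atan2(0.155195, 0.506440) = 0.297357 rad, from sin θ sin δ cos φ₁ over cos δ − sin φ₁ sin φ₂.
λ₂ = λ₁ + Δλ = 1.382°.
The forward bearing on arrival equals the back-azimuth from the destination plus 180°.
Back-azimuth from P₂ (19.965°, 1.382°) to P₁ (55.698°, -15.655°), with Δλ' = λ₁ − λ₂ = -17.037°: atan2( sin Δλ' cos φ₁ , cos φ₂ sin φ₁ − sin φ₂ cos φ₁ cos Δλ' ) = 344.427°.
Final bearing = (344.427° + 180°) mod 360° = 164.427°.

final bearing 164.427°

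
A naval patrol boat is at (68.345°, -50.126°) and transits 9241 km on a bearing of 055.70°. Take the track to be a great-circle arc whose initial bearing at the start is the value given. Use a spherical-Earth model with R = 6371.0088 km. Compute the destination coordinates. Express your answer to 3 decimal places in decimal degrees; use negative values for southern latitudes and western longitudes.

Central angle δ = d/R = 1.450477 rad.
Converting: φ₁ = 1.192845 rad, θ = 0.972148 rad.
Destination latitude: φ₂ = arcsin( sin φ₁ cos δ + cos φ₁ sin δ cos θ ) = arcsin(0.318005) = 18.542°.
Δλ = atan2( sin θ sin δ cos φ₁ , cos δ − sin φ₁ sin φ₂ ) = atan2(0.302640, -0.175532) = 2.096381 rad = 120.114°.
λ₂ = λ₁ + Δλ = 69.988°.

latitude 18.542°, longitude 69.988°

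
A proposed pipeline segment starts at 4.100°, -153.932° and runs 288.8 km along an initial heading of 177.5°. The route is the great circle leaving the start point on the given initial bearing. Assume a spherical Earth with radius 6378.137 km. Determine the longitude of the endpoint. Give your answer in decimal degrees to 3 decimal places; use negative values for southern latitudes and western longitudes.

Angular distance δ = d/R = 288.8 / 6378.137 = 0.045280 rad.
Start latitude φ₁ = 0.071558 rad; initial bearing θ = 3.097959 rad.
Destination latitude: φ₂ = arcsin( sin φ₁ cos δ + cos φ₁ sin δ cos θ ) = arcsin(0.026319) = 1.508°.
For the longitude increment, Δλ = atan2( sin θ sin δ cos φ₁, cos δ − sin φ₁ sin φ₂ ) = atan2(0.001969, 0.997093) = 0.113°.
λ₂ = -153.932° + 0.113° = -153.819°.

longitude -153.819°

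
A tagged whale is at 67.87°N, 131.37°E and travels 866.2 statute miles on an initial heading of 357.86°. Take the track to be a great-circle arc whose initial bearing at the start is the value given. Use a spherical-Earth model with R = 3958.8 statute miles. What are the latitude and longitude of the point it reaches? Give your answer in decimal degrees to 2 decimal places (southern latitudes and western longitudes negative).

latitude 80.39°, longitude 128.59°

The arc subtends δ = 866.2/3958.8 = 0.218804 rad at the centre.
Converting: φ₁ = 1.184555 rad, θ = 6.245835 rad.
Applying the spherical law of cosines for sides, sin φ₂ = sin φ₁ cos δ + cos φ₁ sin δ cos θ = 0.985958, so φ₂ = 80.39°.
Then Δλ = atan2(-0.003053, 0.062834) = -0.048556 rad, from sin θ sin δ cos φ₁ over cos δ − sin φ₁ sin φ₂.
λ₂ = 131.37° + -2.78° = 128.59°.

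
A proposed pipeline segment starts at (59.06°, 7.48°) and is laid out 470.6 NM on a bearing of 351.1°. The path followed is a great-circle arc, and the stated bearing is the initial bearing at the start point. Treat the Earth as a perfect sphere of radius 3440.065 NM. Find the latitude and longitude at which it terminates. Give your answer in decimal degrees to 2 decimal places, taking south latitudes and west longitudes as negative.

δ = 470.6/3440.065 = 0.136800 rad (7.8380°).
Start latitude φ₁ = 1.030791 rad; initial bearing θ = 6.127851 rad.
Destination latitude: φ₂ = arcsin( sin φ₁ cos δ + cos φ₁ sin δ cos θ ) = arcsin(0.918964) = 66.78°.
For the longitude increment, Δλ = atan2( sin θ sin δ cos φ₁, cos δ − sin φ₁ sin φ₂ ) = atan2(-0.010848, 0.202456) = -3.07°.
Hence λ₂ = 7.48° + -3.07° = 4.41°.

latitude 66.78°, longitude 4.41°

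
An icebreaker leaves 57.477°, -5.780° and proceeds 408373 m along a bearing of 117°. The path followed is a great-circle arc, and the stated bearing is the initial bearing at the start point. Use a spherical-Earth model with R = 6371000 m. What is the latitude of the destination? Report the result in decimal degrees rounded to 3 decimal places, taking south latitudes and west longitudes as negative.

latitude 55.671°

δ = 408373/6371000 = 0.064099 rad (3.6726°).
Start latitude φ₁ = 1.003163 rad; initial bearing θ = 2.042035 rad.
sin φ₂ = sin φ₁ cos δ + cos φ₁ sin δ cos θ = (0.843176)(0.997946) + (0.537638)(0.064055)(-0.453990) = 0.825809
φ₂ = asin(0.825809) = 0.971636 rad = 55.671°.
Then Δλ = atan2(0.030685, 0.301644) = 0.101376 rad, from sin θ sin δ cos φ₁ over cos δ − sin φ₁ sin φ₂.
λ₂ = -5.780° + 5.808° = 0.028°.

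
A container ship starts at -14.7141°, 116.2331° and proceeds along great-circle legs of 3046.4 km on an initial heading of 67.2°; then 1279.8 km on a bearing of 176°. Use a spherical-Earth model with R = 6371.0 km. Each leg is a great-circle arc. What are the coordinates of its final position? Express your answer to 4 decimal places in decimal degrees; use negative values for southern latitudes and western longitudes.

Apply the spherical direct solution leg by leg, carrying full precision between legs.
Leg 1: from (-14.7141°, 116.2331°), δ = 3046.4/6371 = 0.478167 rad, θ = 67.2° → φ = -3.0404°, λ = 141.3708°.
Leg 2: from (-3.0404°, 141.3708°), δ = 1279.8/6371 = 0.200879 rad, θ = 176° → φ = -14.5212°, λ = 142.1946°.

latitude -14.5212°, longitude 142.1946°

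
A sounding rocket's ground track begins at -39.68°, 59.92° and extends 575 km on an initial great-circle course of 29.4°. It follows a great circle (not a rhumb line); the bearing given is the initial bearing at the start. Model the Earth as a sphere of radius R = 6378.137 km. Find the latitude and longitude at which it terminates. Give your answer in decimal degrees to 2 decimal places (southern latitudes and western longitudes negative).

latitude -35.14°, longitude 63.02°

Angular distance δ = d/R = 575 / 6378.137 = 0.090152 rad.
Converting: φ₁ = -0.692547 rad, θ = 0.513127 rad.
Applying the spherical law of cosines for sides, sin φ₂ = sin φ₁ cos δ + cos φ₁ sin δ cos θ = -0.575541, so φ₂ = -35.14°.
Δλ = atan2( sin θ sin δ cos φ₁ , cos δ − sin φ₁ sin φ₂ ) = atan2(0.034014, 0.628457) = 0.054071 rad = 3.10°.
λ₂ = 59.92° + 3.10° = 63.02°.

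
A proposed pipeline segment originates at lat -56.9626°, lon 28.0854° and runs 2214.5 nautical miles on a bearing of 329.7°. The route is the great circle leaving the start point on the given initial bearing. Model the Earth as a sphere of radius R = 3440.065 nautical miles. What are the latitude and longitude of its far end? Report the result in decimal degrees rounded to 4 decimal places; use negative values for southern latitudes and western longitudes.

latitude -22.8312°, longitude 8.9044°

δ = 2214.5/3440.065 = 0.643738 rad (36.8835°).
With φ₁ = -56.9626° = -0.994185 rad and θ = 329.7° = 5.754351 rad:
Destination latitude: φ₂ = arcsin( sin φ₁ cos δ + cos φ₁ sin δ cos θ ) = arcsin(-0.388017) = -22.8312°.
For the longitude increment, Δλ = atan2( sin θ sin δ cos φ₁, cos δ − sin φ₁ sin φ₂ ) = atan2(-0.165089, 0.474578) = -19.1810°.
Hence λ₂ = 28.0854° + -19.1810° = 8.9044°.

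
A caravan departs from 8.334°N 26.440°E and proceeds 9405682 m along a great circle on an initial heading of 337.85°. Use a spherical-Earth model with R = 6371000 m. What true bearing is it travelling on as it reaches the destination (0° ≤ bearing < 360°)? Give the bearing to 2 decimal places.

δ = 9405682/6371000 = 1.476327 rad (84.5873°).
Converting: φ₁ = 0.145456 rad, θ = 5.896595 rad.
Applying the spherical law of cosines for sides, sin φ₂ = sin φ₁ cos δ + cos φ₁ sin δ cos θ = 0.926005, so φ₂ = 67.820°.
For the longitude increment, Δλ = atan2( sin θ sin δ cos φ₁, cos δ − sin φ₁ sin φ₂ ) = atan2(-0.371388, -0.039890) = -96.131°.
Hence λ₂ = 26.440° + -96.131° = -69.691°.
The forward bearing on arrival equals the back-azimuth from the destination plus 180°.
Back-azimuth from P₂ (67.82°, -69.69°) to P₁ (8.33°, 26.44°), with Δλ' = λ₁ − λ₂ = 96.13°: atan2( sin Δλ' cos φ₁ , cos φ₂ sin φ₁ − sin φ₂ cos φ₁ cos Δλ' ) = 81.18°.
Final bearing = (81.18° + 180°) mod 360° = 261.18°.

final bearing 261.18°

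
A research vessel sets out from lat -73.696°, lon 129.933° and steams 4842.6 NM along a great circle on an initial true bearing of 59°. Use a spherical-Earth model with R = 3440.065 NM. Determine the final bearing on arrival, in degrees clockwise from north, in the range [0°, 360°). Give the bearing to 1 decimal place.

Angular distance δ = d/R = 4842.6 / 3440.065 = 1.407706 rad.
Start latitude φ₁ = -1.286238 rad; initial bearing θ = 1.029744 rad.
sin φ₂ = sin φ₁ cos δ + cos φ₁ sin δ cos θ = (-0.959786)(0.162368) + (0.280734)(0.986730)(0.515038) = -0.013169
φ₂ = asin(-0.013169) = -0.013169 rad = -0.755°.
Δλ = atan2( sin θ sin δ cos φ₁ , cos δ − sin φ₁ sin φ₂ ) = atan2(0.237443, 0.149729) = 1.008187 rad = 57.765°.
λ₂ = 129.933° + 57.765° = 187.698°, normalized to (−180°, 180°] → -172.302°.
The forward bearing on arrival equals the back-azimuth from the destination plus 180°.
Back-azimuth from P₂ (-0.8°, -172.3°) to P₁ (-73.7°, 129.9°), with Δλ' = λ₁ − λ₂ = 302.2°: atan2( sin Δλ' cos φ₁ , cos φ₂ sin φ₁ − sin φ₂ cos φ₁ cos Δλ' ) = 193.9°.
Final bearing = (193.9° + 180°) mod 360° = 13.9°.

final bearing 13.9°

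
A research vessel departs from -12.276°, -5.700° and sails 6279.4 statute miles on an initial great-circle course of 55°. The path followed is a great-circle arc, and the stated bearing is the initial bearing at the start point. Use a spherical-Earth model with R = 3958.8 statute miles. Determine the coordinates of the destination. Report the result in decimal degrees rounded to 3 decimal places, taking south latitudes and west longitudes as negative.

latitude 34.310°, longitude 76.864°

Angular distance δ = d/R = 6279.4 / 3958.8 = 1.586188 rad.
With φ₁ = -12.276° = -0.214257 rad and θ = 55° = 0.959931 rad:
sin φ₂ = sin φ₁ cos δ + cos φ₁ sin δ cos θ = (-0.212621)(-0.015391) + (0.977135)(0.999882)(0.573576) = 0.563667
φ₂ = asin(0.563667) = 0.598819 rad = 34.310°.
Δλ = atan2( sin θ sin δ cos φ₁ , cos δ − sin φ₁ sin φ₂ ) = atan2(0.800327, 0.104457) = 1.441012 rad = 82.564°.
Hence λ₂ = -5.700° + 82.564° = 76.864°.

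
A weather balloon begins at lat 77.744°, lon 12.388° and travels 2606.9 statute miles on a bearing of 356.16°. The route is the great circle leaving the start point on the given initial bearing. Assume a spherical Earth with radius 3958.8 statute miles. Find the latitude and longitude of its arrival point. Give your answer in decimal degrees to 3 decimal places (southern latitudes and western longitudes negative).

δ = 2606.9/3958.8 = 0.658508 rad (37.7297°).
With φ₁ = 77.744° = 1.356889 rad and θ = 356.16° = 6.216165 rad:
sin φ₂ = sin φ₁ cos δ + cos φ₁ sin δ cos θ = (0.977209)(0.790906) + (0.212280)(0.611937)(0.997755) = 0.902491
φ₂ = asin(0.902491) = 1.125519 rad = 64.487°.
For the longitude increment, Δλ = atan2( sin θ sin δ cos φ₁, cos δ − sin φ₁ sin φ₂ ) = atan2(-0.008700, -0.091016) = -174.540°.
λ₂ = λ₁ + Δλ = -162.152°.

latitude 64.487°, longitude -162.152°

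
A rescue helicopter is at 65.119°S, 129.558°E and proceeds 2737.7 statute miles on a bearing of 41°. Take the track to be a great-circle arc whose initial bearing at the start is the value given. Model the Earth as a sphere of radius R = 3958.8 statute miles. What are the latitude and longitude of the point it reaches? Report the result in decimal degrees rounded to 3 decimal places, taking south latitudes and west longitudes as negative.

latitude -29.753°, longitude 158.369°

δ = 2737.7/3958.8 = 0.691548 rad (39.6228°).
Converting: φ₁ = -1.136541 rad, θ = 0.715585 rad.
sin φ₂ = sin φ₁ cos δ + cos φ₁ sin δ cos θ = (-0.907184)(0.770260) + (0.420735)(0.637730)(0.754710) = -0.496267
φ₂ = asin(-0.496267) = -0.519293 rad = -29.753°.
Δλ = atan2( sin θ sin δ cos φ₁ , cos δ − sin φ₁ sin φ₂ ) = atan2(0.176031, 0.320055) = 0.502845 rad = 28.811°.
λ₂ = 129.558° + 28.811° = 158.369°.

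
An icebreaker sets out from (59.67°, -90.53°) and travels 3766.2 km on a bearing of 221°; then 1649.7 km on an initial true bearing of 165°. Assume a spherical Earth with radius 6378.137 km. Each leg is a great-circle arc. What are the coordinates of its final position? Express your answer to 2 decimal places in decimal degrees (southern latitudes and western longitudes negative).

latitude 15.95°, longitude -111.61°

Apply the spherical direct solution leg by leg, carrying full precision between legs.
Leg 1: from (59.67°, -90.53°), δ = 3766.2/6378.137 = 0.590486 rad, θ = 221° → φ = 30.32°, λ = -115.56°.
Leg 2: from (30.32°, -115.56°), δ = 1649.7/6378.137 = 0.258649 rad, θ = 165° → φ = 15.95°, λ = -111.61°.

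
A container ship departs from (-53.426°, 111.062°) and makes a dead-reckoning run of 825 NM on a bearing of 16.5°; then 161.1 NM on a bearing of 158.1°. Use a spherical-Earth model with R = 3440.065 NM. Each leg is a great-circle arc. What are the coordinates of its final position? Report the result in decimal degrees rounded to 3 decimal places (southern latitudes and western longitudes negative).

latitude -42.602°, longitude 117.483°

Apply the spherical direct solution leg by leg, carrying full precision between legs.
Leg 1: from (-53.426°, 111.062°), δ = 825/3440.065 = 0.239821 rad, θ = 16.5° → φ = -40.121°, λ = 116.123°.
Leg 2: from (-40.121°, 116.123°), δ = 161.1/3440.065 = 0.046831 rad, θ = 158.1° → φ = -42.602°, λ = 117.483°.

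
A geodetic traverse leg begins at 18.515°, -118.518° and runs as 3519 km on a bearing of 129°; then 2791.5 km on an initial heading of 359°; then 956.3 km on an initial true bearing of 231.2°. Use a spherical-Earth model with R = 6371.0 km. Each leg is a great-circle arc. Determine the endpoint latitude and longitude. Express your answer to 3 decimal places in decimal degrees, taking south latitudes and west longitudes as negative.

latitude 17.114°, longitude -101.894°

Apply the spherical direct solution leg by leg, carrying full precision between legs.
Leg 1: from (18.515°, -118.518°), δ = 3519/6371 = 0.552347 rad, θ = 129° → φ = -2.451°, λ = -94.430°.
Leg 2: from (-2.451°, -94.430°), δ = 2791.5/6371 = 0.438157 rad, θ = 359° → φ = 22.649°, λ = -94.890°.
Leg 3: from (22.649°, -94.890°), δ = 956.3/6371 = 0.150102 rad, θ = 231.2° → φ = 17.114°, λ = -101.894°.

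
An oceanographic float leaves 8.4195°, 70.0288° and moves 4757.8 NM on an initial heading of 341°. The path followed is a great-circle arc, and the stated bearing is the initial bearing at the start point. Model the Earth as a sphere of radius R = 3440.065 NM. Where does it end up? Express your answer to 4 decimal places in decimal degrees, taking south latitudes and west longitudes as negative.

Central angle δ = d/R = 1.383055 rad.
Start latitude φ₁ = 0.146948 rad; initial bearing θ = 5.951573 rad.
Destination latitude: φ₂ = arcsin( sin φ₁ cos δ + cos φ₁ sin δ cos θ ) = arcsin(0.946221) = 71.1240°.
Δλ = atan2( sin θ sin δ cos φ₁ , cos δ − sin φ₁ sin φ₂ ) = atan2(-0.316400, 0.048095) = -1.419945 rad = -81.3569°.
λ₂ = λ₁ + Δλ = -11.3281°.

latitude 71.1240°, longitude -11.3281°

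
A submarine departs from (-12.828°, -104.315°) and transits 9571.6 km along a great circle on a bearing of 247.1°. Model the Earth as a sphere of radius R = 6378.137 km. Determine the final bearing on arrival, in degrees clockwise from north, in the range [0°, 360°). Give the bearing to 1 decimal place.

δ = 9571.6/6378.137 = 1.500689 rad (85.9831°).
With φ₁ = -12.828° = -0.223891 rad and θ = 247.1° = 4.312709 rad:
Destination latitude: φ₂ = arcsin( sin φ₁ cos δ + cos φ₁ sin δ cos θ ) = arcsin(-0.394033) = -23.206°.
Then Δλ = atan2(-0.895987, -0.017435) = -1.590253 rad, from sin θ sin δ cos φ₁ over cos δ − sin φ₁ sin φ₂.
λ₂ = -104.315° + -91.115° = -195.430°, normalized to (−180°, 180°] → 164.570°.
The forward bearing on arrival equals the back-azimuth from the destination plus 180°.
Back-azimuth from P₂ (-23.2°, 164.6°) to P₁ (-12.8°, -104.3°), with Δλ' = λ₁ − λ₂ = -268.9°: atan2( sin Δλ' cos φ₁ , cos φ₂ sin φ₁ − sin φ₂ cos φ₁ cos Δλ' ) = 102.2°.
Final bearing = (102.2° + 180°) mod 360° = 282.2°.

final bearing 282.2°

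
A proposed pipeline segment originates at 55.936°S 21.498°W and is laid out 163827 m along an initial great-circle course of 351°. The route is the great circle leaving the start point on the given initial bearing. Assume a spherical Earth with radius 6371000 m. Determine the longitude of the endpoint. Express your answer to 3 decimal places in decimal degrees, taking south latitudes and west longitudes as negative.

longitude -21.895°

Central angle δ = d/R = 0.025714 rad.
Start latitude φ₁ = -0.976267 rad; initial bearing θ = 6.126106 rad.
Applying the spherical law of cosines for sides, sin φ₂ = sin φ₁ cos δ + cos φ₁ sin δ cos θ = -0.813914, so φ₂ = -54.480°.
Δλ = atan2( sin θ sin δ cos φ₁ , cos δ − sin φ₁ sin φ₂ ) = atan2(-0.002253, 0.325413) = -0.006923 rad = -0.397°.
λ₂ = -21.498° + -0.397° = -21.895°.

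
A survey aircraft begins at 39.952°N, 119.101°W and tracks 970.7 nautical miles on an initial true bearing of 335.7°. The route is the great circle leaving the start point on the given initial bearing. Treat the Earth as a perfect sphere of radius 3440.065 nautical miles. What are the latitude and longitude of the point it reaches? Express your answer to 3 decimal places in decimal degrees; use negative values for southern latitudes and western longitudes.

Angular distance δ = d/R = 970.7 / 3440.065 = 0.282175 rad.
Start latitude φ₁ = 0.697294 rad; initial bearing θ = 5.859070 rad.
sin φ₂ = sin φ₁ cos δ + cos φ₁ sin δ cos θ = (0.642146)(0.960452) + (0.766583)(0.278445)(0.911403) = 0.811290
φ₂ = asin(0.811290) = 0.946356 rad = 54.222°.
Δλ = atan2( sin θ sin δ cos φ₁ , cos δ − sin φ₁ sin φ₂ ) = atan2(-0.087838, 0.439486) = -0.197267 rad = -11.303°.
λ₂ = -119.101° + -11.303° = -130.404°.

latitude 54.222°, longitude -130.404°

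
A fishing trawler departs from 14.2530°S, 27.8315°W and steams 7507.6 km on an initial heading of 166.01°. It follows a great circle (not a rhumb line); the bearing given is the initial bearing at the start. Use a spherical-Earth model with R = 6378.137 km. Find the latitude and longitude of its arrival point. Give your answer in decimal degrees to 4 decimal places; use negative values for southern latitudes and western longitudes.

latitude -74.3576°, longitude 28.0628°

δ = 7507.6/6378.137 = 1.177084 rad (67.4419°).
Start latitude φ₁ = -0.248762 rad; initial bearing θ = 2.897421 rad.
Destination latitude: φ₂ = arcsin( sin φ₁ cos δ + cos φ₁ sin δ cos θ ) = arcsin(-0.962964) = -74.3576°.
Then Δλ = atan2(0.216384, 0.146534) = 0.975540 rad, from sin θ sin δ cos φ₁ over cos δ − sin φ₁ sin φ₂.
Hence λ₂ = -27.8315° + 55.8943° = 28.0628°.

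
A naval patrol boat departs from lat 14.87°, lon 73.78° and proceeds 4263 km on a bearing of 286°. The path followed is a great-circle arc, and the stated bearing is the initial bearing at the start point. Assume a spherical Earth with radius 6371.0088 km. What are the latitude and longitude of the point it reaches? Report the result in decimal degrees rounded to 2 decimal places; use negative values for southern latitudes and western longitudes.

latitude 21.50°, longitude 33.92°

The arc subtends δ = 4263/6371.0088 = 0.669125 rad at the centre.
With φ₁ = 14.87° = 0.259530 rad and θ = 286° = 4.991642 rad:
sin φ₂ = sin φ₁ cos δ + cos φ₁ sin δ cos θ = (0.256627)(0.784365) + (0.966511)(0.620300)(0.275637) = 0.366541
φ₂ = asin(0.366541) = 0.375288 rad = 21.50°.
For the longitude increment, Δλ = atan2( sin θ sin δ cos φ₁, cos δ − sin φ₁ sin φ₂ ) = atan2(-0.576302, 0.690301) = -39.86°.
Hence λ₂ = 73.78° + -39.86° = 33.92°.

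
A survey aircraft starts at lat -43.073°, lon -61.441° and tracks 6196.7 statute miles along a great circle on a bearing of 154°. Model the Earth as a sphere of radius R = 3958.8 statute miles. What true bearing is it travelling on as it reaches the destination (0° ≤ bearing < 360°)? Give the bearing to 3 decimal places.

δ = 6196.7/3958.8 = 1.565298 rad (89.6849°).
With φ₁ = -43.073° = -0.751766 rad and θ = 154° = 2.687807 rad:
Applying the spherical law of cosines for sides, sin φ₂ = sin φ₁ cos δ + cos φ₁ sin δ cos θ = -0.660300, so φ₂ = -41.323°.
Then Δλ = atan2(0.320218, -0.445440) = 2.518307 rad, from sin θ sin δ cos φ₁ over cos δ − sin φ₁ sin φ₂.
Hence λ₂ = -61.441° + 144.288° = 82.847°.
The forward bearing on arrival equals the back-azimuth from the destination plus 180°.
Back-azimuth from P₂ (-41.323°, 82.847°) to P₁ (-43.073°, -61.441°), with Δλ' = λ₁ − λ₂ = -144.288°: atan2( sin Δλ' cos φ₁ , cos φ₂ sin φ₁ − sin φ₂ cos φ₁ cos Δλ' ) = 205.239°.
Final bearing = (205.239° + 180°) mod 360° = 25.239°.

final bearing 25.239°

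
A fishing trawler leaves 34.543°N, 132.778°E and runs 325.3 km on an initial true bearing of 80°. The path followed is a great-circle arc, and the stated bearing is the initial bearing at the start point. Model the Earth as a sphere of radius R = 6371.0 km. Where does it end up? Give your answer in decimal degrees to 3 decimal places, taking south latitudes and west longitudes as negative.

Angular distance δ = d/R = 325.3 / 6371 = 0.051059 rad.
With φ₁ = 34.543° = 0.602889 rad and θ = 80° = 1.396263 rad:
Applying the spherical law of cosines for sides, sin φ₂ = sin φ₁ cos δ + cos φ₁ sin δ cos θ = 0.573586, so φ₂ = 35.001°.
Then Δλ = atan2(0.041401, 0.673460) = 0.061398 rad, from sin θ sin δ cos φ₁ over cos δ − sin φ₁ sin φ₂.
λ₂ = λ₁ + Δλ = 136.296°.

latitude 35.001°, longitude 136.296°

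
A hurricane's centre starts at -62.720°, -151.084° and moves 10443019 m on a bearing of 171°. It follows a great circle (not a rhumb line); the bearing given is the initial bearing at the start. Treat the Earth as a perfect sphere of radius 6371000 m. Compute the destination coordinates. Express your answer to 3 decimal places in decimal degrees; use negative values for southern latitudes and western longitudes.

latitude -23.013°, longitude 19.154°

Central angle δ = d/R = 1.639149 rad.
With φ₁ = -62.720° = -1.094671 rad and θ = 171° = 2.984513 rad:
sin φ₂ = sin φ₁ cos δ + cos φ₁ sin δ cos θ = (-0.888777)(-0.068300) + (0.458339)(0.997665)(-0.987688) = -0.390936
φ₂ = asin(-0.390936) = -0.401649 rad = -23.013°.
Δλ = atan2( sin θ sin δ cos φ₁ , cos δ − sin φ₁ sin φ₂ ) = atan2(0.071533, -0.415755) = 2.971206 rad = 170.238°.
λ₂ = -151.084° + 170.238° = 19.154°.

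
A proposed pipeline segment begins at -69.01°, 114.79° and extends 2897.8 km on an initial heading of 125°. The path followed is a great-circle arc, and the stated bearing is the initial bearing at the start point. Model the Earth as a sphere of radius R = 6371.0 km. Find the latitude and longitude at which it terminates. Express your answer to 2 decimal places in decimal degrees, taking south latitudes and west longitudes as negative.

latitude -68.28°, longitude -168.73°

The arc subtends δ = 2897.8/6371 = 0.454842 rad at the centre.
Converting: φ₁ = -1.204452 rad, θ = 2.181662 rad.
Applying the spherical law of cosines for sides, sin φ₂ = sin φ₁ cos δ + cos φ₁ sin δ cos θ = -0.928982, so φ₂ = -68.28°.
Δλ = atan2( sin θ sin δ cos φ₁ , cos δ − sin φ₁ sin φ₂ ) = atan2(0.128907, 0.030993) = 1.334845 rad = 76.48°.
λ₂ = 114.79° + 76.48° = 191.27°, normalized to (−180°, 180°] → -168.73°.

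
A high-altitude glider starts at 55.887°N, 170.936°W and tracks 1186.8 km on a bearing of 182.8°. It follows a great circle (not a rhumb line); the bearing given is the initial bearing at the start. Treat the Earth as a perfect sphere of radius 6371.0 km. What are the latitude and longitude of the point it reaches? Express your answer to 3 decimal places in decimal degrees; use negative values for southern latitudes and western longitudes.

The arc subtends δ = 1186.8/6371 = 0.186282 rad at the centre.
Start latitude φ₁ = 0.975412 rad; initial bearing θ = 3.190462 rad.
sin φ₂ = sin φ₁ cos δ + cos φ₁ sin δ cos θ = (0.827933)(0.982700) + (0.560827)(0.185206)(-0.998806) = 0.709865
φ₂ = asin(0.709865) = 0.789307 rad = 45.224°.
For the longitude increment, Δλ = atan2( sin θ sin δ cos φ₁, cos δ − sin φ₁ sin φ₂ ) = atan2(-0.005074, 0.394979) = -0.736°.
λ₂ = λ₁ + Δλ = -171.672°.

latitude 45.224°, longitude -171.672°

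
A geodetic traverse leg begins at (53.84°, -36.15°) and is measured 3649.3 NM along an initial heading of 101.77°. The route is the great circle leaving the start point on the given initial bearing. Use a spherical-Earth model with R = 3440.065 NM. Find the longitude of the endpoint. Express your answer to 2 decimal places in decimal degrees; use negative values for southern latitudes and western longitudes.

longitude 27.04°

Angular distance δ = d/R = 3649.3 / 3440.065 = 1.060823 rad.
Converting: φ₁ = 0.939685 rad, θ = 1.776222 rad.
Applying the spherical law of cosines for sides, sin φ₂ = sin φ₁ cos δ + cos φ₁ sin δ cos θ = 0.289078, so φ₂ = 16.80°.
Then Δλ = atan2(0.504136, 0.254760) = 1.102886 rad, from sin θ sin δ cos φ₁ over cos δ − sin φ₁ sin φ₂.
Hence λ₂ = -36.15° + 63.19° = 27.04°.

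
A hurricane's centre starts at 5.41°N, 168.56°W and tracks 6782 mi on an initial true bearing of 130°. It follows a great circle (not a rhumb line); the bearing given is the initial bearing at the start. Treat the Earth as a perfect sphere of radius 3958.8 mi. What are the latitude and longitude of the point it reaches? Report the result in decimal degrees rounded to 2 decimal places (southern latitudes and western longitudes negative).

Central angle δ = d/R = 1.713145 rad.
Start latitude φ₁ = 0.094422 rad; initial bearing θ = 2.268928 rad.
sin φ₂ = sin φ₁ cos δ + cos φ₁ sin δ cos θ = (0.094282)(-0.141869) + (0.995546)(0.989885)(-0.642788) = -0.646827
φ₂ = asin(-0.646827) = -0.703417 rad = -40.30°.
For the longitude increment, Δλ = atan2( sin θ sin δ cos φ₁, cos δ − sin φ₁ sin φ₂ ) = atan2(0.754918, -0.080885) = 96.12°.
λ₂ = λ₁ + Δλ = -72.44°.

latitude -40.30°, longitude -72.44°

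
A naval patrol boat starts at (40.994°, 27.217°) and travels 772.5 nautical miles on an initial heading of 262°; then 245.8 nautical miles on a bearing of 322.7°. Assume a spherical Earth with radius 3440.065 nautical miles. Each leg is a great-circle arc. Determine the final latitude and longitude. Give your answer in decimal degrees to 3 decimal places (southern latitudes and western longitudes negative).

latitude 41.245°, longitude 7.661°

Apply the spherical direct solution leg by leg, carrying full precision between legs.
Leg 1: from (40.994°, 27.217°), δ = 772.5/3440.065 = 0.224560 rad, θ = 262° → φ = 38.033°, λ = 10.959°.
Leg 2: from (38.033°, 10.959°), δ = 245.8/3440.065 = 0.071452 rad, θ = 322.7° → φ = 41.245°, λ = 7.661°.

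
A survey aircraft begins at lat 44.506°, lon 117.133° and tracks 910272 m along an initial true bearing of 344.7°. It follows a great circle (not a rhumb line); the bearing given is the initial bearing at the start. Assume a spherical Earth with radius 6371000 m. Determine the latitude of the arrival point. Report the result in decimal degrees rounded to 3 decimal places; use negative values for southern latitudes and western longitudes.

δ = 910272/6371000 = 0.142877 rad (8.1863°).
Start latitude φ₁ = 0.776776 rad; initial bearing θ = 6.016150 rad.
sin φ₂ = sin φ₁ cos δ + cos φ₁ sin δ cos θ = (0.700984)(0.989810) + (0.713177)(0.142392)(0.964557) = 0.791793
φ₂ = asin(0.791793) = 0.913738 rad = 52.353°.
Δλ = atan2( sin θ sin δ cos φ₁ , cos δ − sin φ₁ sin φ₂ ) = atan2(-0.026796, 0.434777) = -0.061555 rad = -3.527°.
λ₂ = 117.133° + -3.527° = 113.606°.

latitude 52.353°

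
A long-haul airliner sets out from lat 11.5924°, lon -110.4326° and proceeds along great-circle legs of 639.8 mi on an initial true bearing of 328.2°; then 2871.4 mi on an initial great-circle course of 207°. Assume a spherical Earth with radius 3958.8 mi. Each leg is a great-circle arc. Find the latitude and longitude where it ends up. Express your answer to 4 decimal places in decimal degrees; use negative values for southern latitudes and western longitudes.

Apply the spherical direct solution leg by leg, carrying full precision between legs.
Leg 1: from (11.5924°, -110.4326°), δ = 639.8/3958.8 = 0.161615 rad, θ = 328.2° → φ = 19.4083°, λ = -115.5906°.
Leg 2: from (19.4083°, -115.5906°), δ = 2871.4/3958.8 = 0.725321 rad, θ = 207° → φ = -17.9887°, λ = -134.0507°.

latitude -17.9887°, longitude -134.0507°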